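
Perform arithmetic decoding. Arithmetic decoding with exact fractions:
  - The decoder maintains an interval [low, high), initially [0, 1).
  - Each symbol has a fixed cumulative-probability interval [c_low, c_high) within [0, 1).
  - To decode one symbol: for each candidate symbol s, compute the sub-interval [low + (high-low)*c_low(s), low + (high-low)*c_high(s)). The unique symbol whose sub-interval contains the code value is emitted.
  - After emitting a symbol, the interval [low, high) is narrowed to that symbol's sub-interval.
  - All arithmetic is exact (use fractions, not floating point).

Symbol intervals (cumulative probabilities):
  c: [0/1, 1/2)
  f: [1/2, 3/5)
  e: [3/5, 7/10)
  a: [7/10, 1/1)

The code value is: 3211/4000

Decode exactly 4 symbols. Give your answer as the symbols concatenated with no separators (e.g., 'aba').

Step 1: interval [0/1, 1/1), width = 1/1 - 0/1 = 1/1
  'c': [0/1 + 1/1*0/1, 0/1 + 1/1*1/2) = [0/1, 1/2)
  'f': [0/1 + 1/1*1/2, 0/1 + 1/1*3/5) = [1/2, 3/5)
  'e': [0/1 + 1/1*3/5, 0/1 + 1/1*7/10) = [3/5, 7/10)
  'a': [0/1 + 1/1*7/10, 0/1 + 1/1*1/1) = [7/10, 1/1) <- contains code 3211/4000
  emit 'a', narrow to [7/10, 1/1)
Step 2: interval [7/10, 1/1), width = 1/1 - 7/10 = 3/10
  'c': [7/10 + 3/10*0/1, 7/10 + 3/10*1/2) = [7/10, 17/20) <- contains code 3211/4000
  'f': [7/10 + 3/10*1/2, 7/10 + 3/10*3/5) = [17/20, 22/25)
  'e': [7/10 + 3/10*3/5, 7/10 + 3/10*7/10) = [22/25, 91/100)
  'a': [7/10 + 3/10*7/10, 7/10 + 3/10*1/1) = [91/100, 1/1)
  emit 'c', narrow to [7/10, 17/20)
Step 3: interval [7/10, 17/20), width = 17/20 - 7/10 = 3/20
  'c': [7/10 + 3/20*0/1, 7/10 + 3/20*1/2) = [7/10, 31/40)
  'f': [7/10 + 3/20*1/2, 7/10 + 3/20*3/5) = [31/40, 79/100)
  'e': [7/10 + 3/20*3/5, 7/10 + 3/20*7/10) = [79/100, 161/200) <- contains code 3211/4000
  'a': [7/10 + 3/20*7/10, 7/10 + 3/20*1/1) = [161/200, 17/20)
  emit 'e', narrow to [79/100, 161/200)
Step 4: interval [79/100, 161/200), width = 161/200 - 79/100 = 3/200
  'c': [79/100 + 3/200*0/1, 79/100 + 3/200*1/2) = [79/100, 319/400)
  'f': [79/100 + 3/200*1/2, 79/100 + 3/200*3/5) = [319/400, 799/1000)
  'e': [79/100 + 3/200*3/5, 79/100 + 3/200*7/10) = [799/1000, 1601/2000)
  'a': [79/100 + 3/200*7/10, 79/100 + 3/200*1/1) = [1601/2000, 161/200) <- contains code 3211/4000
  emit 'a', narrow to [1601/2000, 161/200)

Answer: acea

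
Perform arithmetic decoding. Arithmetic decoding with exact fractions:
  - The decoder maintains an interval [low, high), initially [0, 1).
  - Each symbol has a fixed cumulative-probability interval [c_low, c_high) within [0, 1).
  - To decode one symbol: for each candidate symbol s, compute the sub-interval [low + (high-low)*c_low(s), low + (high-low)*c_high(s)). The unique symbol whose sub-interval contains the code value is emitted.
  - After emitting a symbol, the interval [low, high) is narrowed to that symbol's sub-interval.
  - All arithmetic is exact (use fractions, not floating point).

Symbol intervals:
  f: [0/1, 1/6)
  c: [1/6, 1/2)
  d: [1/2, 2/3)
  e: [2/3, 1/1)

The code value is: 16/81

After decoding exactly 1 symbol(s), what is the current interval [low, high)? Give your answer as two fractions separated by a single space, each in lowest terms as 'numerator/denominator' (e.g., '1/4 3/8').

Answer: 1/6 1/2

Derivation:
Step 1: interval [0/1, 1/1), width = 1/1 - 0/1 = 1/1
  'f': [0/1 + 1/1*0/1, 0/1 + 1/1*1/6) = [0/1, 1/6)
  'c': [0/1 + 1/1*1/6, 0/1 + 1/1*1/2) = [1/6, 1/2) <- contains code 16/81
  'd': [0/1 + 1/1*1/2, 0/1 + 1/1*2/3) = [1/2, 2/3)
  'e': [0/1 + 1/1*2/3, 0/1 + 1/1*1/1) = [2/3, 1/1)
  emit 'c', narrow to [1/6, 1/2)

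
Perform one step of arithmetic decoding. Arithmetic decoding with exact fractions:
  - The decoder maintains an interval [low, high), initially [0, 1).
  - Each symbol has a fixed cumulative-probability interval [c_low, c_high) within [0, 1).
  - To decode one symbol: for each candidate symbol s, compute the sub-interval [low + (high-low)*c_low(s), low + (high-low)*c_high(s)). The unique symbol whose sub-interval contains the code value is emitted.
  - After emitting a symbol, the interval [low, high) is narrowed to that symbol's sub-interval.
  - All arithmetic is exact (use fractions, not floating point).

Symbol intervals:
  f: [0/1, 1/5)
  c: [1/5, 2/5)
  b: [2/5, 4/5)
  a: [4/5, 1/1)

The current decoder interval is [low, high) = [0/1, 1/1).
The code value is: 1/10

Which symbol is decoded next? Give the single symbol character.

Answer: f

Derivation:
Interval width = high − low = 1/1 − 0/1 = 1/1
Scaled code = (code − low) / width = (1/10 − 0/1) / 1/1 = 1/10
  f: [0/1, 1/5) ← scaled code falls here ✓
  c: [1/5, 2/5) 
  b: [2/5, 4/5) 
  a: [4/5, 1/1) 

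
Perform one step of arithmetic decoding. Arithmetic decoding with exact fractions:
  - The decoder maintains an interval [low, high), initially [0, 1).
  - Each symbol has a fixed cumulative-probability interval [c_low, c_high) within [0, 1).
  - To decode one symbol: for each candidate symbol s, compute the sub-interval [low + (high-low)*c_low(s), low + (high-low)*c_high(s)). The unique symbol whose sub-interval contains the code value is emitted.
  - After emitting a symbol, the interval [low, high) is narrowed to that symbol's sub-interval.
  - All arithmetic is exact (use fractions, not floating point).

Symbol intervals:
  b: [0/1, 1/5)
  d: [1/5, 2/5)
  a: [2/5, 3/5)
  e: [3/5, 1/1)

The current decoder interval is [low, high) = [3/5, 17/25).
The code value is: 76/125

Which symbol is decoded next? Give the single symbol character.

Interval width = high − low = 17/25 − 3/5 = 2/25
Scaled code = (code − low) / width = (76/125 − 3/5) / 2/25 = 1/10
  b: [0/1, 1/5) ← scaled code falls here ✓
  d: [1/5, 2/5) 
  a: [2/5, 3/5) 
  e: [3/5, 1/1) 

Answer: b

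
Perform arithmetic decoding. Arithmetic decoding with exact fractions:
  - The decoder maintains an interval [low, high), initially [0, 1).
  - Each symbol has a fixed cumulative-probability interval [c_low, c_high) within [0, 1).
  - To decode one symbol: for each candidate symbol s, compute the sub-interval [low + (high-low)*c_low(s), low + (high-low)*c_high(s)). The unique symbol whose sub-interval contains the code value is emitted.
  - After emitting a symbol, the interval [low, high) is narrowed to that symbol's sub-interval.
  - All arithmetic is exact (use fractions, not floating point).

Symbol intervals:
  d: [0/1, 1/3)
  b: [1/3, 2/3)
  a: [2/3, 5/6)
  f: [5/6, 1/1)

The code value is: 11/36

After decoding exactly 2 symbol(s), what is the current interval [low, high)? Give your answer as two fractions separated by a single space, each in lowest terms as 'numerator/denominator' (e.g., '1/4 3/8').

Answer: 5/18 1/3

Derivation:
Step 1: interval [0/1, 1/1), width = 1/1 - 0/1 = 1/1
  'd': [0/1 + 1/1*0/1, 0/1 + 1/1*1/3) = [0/1, 1/3) <- contains code 11/36
  'b': [0/1 + 1/1*1/3, 0/1 + 1/1*2/3) = [1/3, 2/3)
  'a': [0/1 + 1/1*2/3, 0/1 + 1/1*5/6) = [2/3, 5/6)
  'f': [0/1 + 1/1*5/6, 0/1 + 1/1*1/1) = [5/6, 1/1)
  emit 'd', narrow to [0/1, 1/3)
Step 2: interval [0/1, 1/3), width = 1/3 - 0/1 = 1/3
  'd': [0/1 + 1/3*0/1, 0/1 + 1/3*1/3) = [0/1, 1/9)
  'b': [0/1 + 1/3*1/3, 0/1 + 1/3*2/3) = [1/9, 2/9)
  'a': [0/1 + 1/3*2/3, 0/1 + 1/3*5/6) = [2/9, 5/18)
  'f': [0/1 + 1/3*5/6, 0/1 + 1/3*1/1) = [5/18, 1/3) <- contains code 11/36
  emit 'f', narrow to [5/18, 1/3)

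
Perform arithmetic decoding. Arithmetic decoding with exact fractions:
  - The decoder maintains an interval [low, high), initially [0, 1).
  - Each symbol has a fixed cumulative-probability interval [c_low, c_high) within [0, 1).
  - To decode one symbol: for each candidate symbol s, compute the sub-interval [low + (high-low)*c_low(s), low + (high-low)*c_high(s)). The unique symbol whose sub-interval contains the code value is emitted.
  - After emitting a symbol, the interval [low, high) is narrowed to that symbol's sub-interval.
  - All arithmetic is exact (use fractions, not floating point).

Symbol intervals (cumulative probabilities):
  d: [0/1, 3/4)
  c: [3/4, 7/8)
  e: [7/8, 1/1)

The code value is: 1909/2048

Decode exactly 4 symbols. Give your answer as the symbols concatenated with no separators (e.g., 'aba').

Answer: eddc

Derivation:
Step 1: interval [0/1, 1/1), width = 1/1 - 0/1 = 1/1
  'd': [0/1 + 1/1*0/1, 0/1 + 1/1*3/4) = [0/1, 3/4)
  'c': [0/1 + 1/1*3/4, 0/1 + 1/1*7/8) = [3/4, 7/8)
  'e': [0/1 + 1/1*7/8, 0/1 + 1/1*1/1) = [7/8, 1/1) <- contains code 1909/2048
  emit 'e', narrow to [7/8, 1/1)
Step 2: interval [7/8, 1/1), width = 1/1 - 7/8 = 1/8
  'd': [7/8 + 1/8*0/1, 7/8 + 1/8*3/4) = [7/8, 31/32) <- contains code 1909/2048
  'c': [7/8 + 1/8*3/4, 7/8 + 1/8*7/8) = [31/32, 63/64)
  'e': [7/8 + 1/8*7/8, 7/8 + 1/8*1/1) = [63/64, 1/1)
  emit 'd', narrow to [7/8, 31/32)
Step 3: interval [7/8, 31/32), width = 31/32 - 7/8 = 3/32
  'd': [7/8 + 3/32*0/1, 7/8 + 3/32*3/4) = [7/8, 121/128) <- contains code 1909/2048
  'c': [7/8 + 3/32*3/4, 7/8 + 3/32*7/8) = [121/128, 245/256)
  'e': [7/8 + 3/32*7/8, 7/8 + 3/32*1/1) = [245/256, 31/32)
  emit 'd', narrow to [7/8, 121/128)
Step 4: interval [7/8, 121/128), width = 121/128 - 7/8 = 9/128
  'd': [7/8 + 9/128*0/1, 7/8 + 9/128*3/4) = [7/8, 475/512)
  'c': [7/8 + 9/128*3/4, 7/8 + 9/128*7/8) = [475/512, 959/1024) <- contains code 1909/2048
  'e': [7/8 + 9/128*7/8, 7/8 + 9/128*1/1) = [959/1024, 121/128)
  emit 'c', narrow to [475/512, 959/1024)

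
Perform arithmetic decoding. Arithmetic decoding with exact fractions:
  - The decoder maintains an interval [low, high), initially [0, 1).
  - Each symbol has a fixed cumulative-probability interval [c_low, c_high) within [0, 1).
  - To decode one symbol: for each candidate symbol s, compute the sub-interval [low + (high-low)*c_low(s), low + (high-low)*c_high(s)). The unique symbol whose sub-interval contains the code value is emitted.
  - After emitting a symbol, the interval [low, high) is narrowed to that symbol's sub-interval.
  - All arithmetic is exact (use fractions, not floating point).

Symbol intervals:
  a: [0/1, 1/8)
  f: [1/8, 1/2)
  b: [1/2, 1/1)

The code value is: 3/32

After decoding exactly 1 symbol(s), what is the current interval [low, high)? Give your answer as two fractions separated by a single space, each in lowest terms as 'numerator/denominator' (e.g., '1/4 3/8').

Answer: 0/1 1/8

Derivation:
Step 1: interval [0/1, 1/1), width = 1/1 - 0/1 = 1/1
  'a': [0/1 + 1/1*0/1, 0/1 + 1/1*1/8) = [0/1, 1/8) <- contains code 3/32
  'f': [0/1 + 1/1*1/8, 0/1 + 1/1*1/2) = [1/8, 1/2)
  'b': [0/1 + 1/1*1/2, 0/1 + 1/1*1/1) = [1/2, 1/1)
  emit 'a', narrow to [0/1, 1/8)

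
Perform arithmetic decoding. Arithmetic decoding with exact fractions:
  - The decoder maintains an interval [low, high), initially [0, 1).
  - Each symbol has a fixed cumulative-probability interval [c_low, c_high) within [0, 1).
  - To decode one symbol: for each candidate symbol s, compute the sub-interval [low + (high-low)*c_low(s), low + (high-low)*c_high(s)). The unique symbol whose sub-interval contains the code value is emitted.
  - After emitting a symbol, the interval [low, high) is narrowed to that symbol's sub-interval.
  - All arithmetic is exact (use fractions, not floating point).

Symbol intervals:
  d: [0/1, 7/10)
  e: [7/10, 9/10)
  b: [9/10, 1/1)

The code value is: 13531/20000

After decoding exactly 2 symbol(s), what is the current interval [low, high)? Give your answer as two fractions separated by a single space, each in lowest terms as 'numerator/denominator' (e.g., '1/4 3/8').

Answer: 63/100 7/10

Derivation:
Step 1: interval [0/1, 1/1), width = 1/1 - 0/1 = 1/1
  'd': [0/1 + 1/1*0/1, 0/1 + 1/1*7/10) = [0/1, 7/10) <- contains code 13531/20000
  'e': [0/1 + 1/1*7/10, 0/1 + 1/1*9/10) = [7/10, 9/10)
  'b': [0/1 + 1/1*9/10, 0/1 + 1/1*1/1) = [9/10, 1/1)
  emit 'd', narrow to [0/1, 7/10)
Step 2: interval [0/1, 7/10), width = 7/10 - 0/1 = 7/10
  'd': [0/1 + 7/10*0/1, 0/1 + 7/10*7/10) = [0/1, 49/100)
  'e': [0/1 + 7/10*7/10, 0/1 + 7/10*9/10) = [49/100, 63/100)
  'b': [0/1 + 7/10*9/10, 0/1 + 7/10*1/1) = [63/100, 7/10) <- contains code 13531/20000
  emit 'b', narrow to [63/100, 7/10)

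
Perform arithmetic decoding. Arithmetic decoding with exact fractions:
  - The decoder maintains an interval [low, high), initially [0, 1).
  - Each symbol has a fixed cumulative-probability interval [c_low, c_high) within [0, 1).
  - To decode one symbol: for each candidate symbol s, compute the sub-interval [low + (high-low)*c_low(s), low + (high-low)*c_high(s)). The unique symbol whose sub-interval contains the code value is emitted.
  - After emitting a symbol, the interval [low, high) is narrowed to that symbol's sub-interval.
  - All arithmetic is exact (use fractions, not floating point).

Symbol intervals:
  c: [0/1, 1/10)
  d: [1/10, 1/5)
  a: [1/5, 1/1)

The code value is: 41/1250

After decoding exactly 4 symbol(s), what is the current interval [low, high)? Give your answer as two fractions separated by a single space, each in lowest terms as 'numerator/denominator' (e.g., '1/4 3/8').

Step 1: interval [0/1, 1/1), width = 1/1 - 0/1 = 1/1
  'c': [0/1 + 1/1*0/1, 0/1 + 1/1*1/10) = [0/1, 1/10) <- contains code 41/1250
  'd': [0/1 + 1/1*1/10, 0/1 + 1/1*1/5) = [1/10, 1/5)
  'a': [0/1 + 1/1*1/5, 0/1 + 1/1*1/1) = [1/5, 1/1)
  emit 'c', narrow to [0/1, 1/10)
Step 2: interval [0/1, 1/10), width = 1/10 - 0/1 = 1/10
  'c': [0/1 + 1/10*0/1, 0/1 + 1/10*1/10) = [0/1, 1/100)
  'd': [0/1 + 1/10*1/10, 0/1 + 1/10*1/5) = [1/100, 1/50)
  'a': [0/1 + 1/10*1/5, 0/1 + 1/10*1/1) = [1/50, 1/10) <- contains code 41/1250
  emit 'a', narrow to [1/50, 1/10)
Step 3: interval [1/50, 1/10), width = 1/10 - 1/50 = 2/25
  'c': [1/50 + 2/25*0/1, 1/50 + 2/25*1/10) = [1/50, 7/250)
  'd': [1/50 + 2/25*1/10, 1/50 + 2/25*1/5) = [7/250, 9/250) <- contains code 41/1250
  'a': [1/50 + 2/25*1/5, 1/50 + 2/25*1/1) = [9/250, 1/10)
  emit 'd', narrow to [7/250, 9/250)
Step 4: interval [7/250, 9/250), width = 9/250 - 7/250 = 1/125
  'c': [7/250 + 1/125*0/1, 7/250 + 1/125*1/10) = [7/250, 18/625)
  'd': [7/250 + 1/125*1/10, 7/250 + 1/125*1/5) = [18/625, 37/1250)
  'a': [7/250 + 1/125*1/5, 7/250 + 1/125*1/1) = [37/1250, 9/250) <- contains code 41/1250
  emit 'a', narrow to [37/1250, 9/250)

Answer: 37/1250 9/250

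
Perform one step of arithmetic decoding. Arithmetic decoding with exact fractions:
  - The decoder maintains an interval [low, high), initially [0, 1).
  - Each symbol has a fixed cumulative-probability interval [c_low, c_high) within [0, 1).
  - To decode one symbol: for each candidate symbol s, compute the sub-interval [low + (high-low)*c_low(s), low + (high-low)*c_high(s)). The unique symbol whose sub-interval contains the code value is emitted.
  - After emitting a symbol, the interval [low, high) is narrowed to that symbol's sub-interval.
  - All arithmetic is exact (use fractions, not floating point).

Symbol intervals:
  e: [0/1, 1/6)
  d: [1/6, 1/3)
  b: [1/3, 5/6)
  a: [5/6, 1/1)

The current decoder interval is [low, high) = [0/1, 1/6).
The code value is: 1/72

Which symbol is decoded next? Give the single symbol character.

Answer: e

Derivation:
Interval width = high − low = 1/6 − 0/1 = 1/6
Scaled code = (code − low) / width = (1/72 − 0/1) / 1/6 = 1/12
  e: [0/1, 1/6) ← scaled code falls here ✓
  d: [1/6, 1/3) 
  b: [1/3, 5/6) 
  a: [5/6, 1/1) 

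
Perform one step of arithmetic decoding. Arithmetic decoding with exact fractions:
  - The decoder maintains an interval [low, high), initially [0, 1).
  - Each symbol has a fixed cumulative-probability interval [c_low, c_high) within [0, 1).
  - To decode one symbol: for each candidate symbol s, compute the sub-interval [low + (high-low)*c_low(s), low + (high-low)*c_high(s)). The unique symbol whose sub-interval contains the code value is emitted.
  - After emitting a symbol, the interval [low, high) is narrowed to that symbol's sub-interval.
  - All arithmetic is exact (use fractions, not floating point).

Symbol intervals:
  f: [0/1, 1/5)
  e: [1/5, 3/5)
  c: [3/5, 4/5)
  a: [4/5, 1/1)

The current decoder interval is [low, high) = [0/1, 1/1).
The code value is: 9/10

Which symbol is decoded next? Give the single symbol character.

Answer: a

Derivation:
Interval width = high − low = 1/1 − 0/1 = 1/1
Scaled code = (code − low) / width = (9/10 − 0/1) / 1/1 = 9/10
  f: [0/1, 1/5) 
  e: [1/5, 3/5) 
  c: [3/5, 4/5) 
  a: [4/5, 1/1) ← scaled code falls here ✓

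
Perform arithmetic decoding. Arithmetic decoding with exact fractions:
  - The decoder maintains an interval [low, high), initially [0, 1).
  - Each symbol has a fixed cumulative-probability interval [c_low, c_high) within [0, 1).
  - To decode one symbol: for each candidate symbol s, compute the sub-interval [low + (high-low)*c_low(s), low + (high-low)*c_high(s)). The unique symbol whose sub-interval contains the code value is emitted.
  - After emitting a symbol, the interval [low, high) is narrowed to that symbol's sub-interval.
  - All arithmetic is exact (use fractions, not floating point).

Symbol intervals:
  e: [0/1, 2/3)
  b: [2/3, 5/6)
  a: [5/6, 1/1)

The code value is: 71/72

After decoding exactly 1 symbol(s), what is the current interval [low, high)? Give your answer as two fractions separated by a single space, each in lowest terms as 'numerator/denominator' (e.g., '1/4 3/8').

Answer: 5/6 1/1

Derivation:
Step 1: interval [0/1, 1/1), width = 1/1 - 0/1 = 1/1
  'e': [0/1 + 1/1*0/1, 0/1 + 1/1*2/3) = [0/1, 2/3)
  'b': [0/1 + 1/1*2/3, 0/1 + 1/1*5/6) = [2/3, 5/6)
  'a': [0/1 + 1/1*5/6, 0/1 + 1/1*1/1) = [5/6, 1/1) <- contains code 71/72
  emit 'a', narrow to [5/6, 1/1)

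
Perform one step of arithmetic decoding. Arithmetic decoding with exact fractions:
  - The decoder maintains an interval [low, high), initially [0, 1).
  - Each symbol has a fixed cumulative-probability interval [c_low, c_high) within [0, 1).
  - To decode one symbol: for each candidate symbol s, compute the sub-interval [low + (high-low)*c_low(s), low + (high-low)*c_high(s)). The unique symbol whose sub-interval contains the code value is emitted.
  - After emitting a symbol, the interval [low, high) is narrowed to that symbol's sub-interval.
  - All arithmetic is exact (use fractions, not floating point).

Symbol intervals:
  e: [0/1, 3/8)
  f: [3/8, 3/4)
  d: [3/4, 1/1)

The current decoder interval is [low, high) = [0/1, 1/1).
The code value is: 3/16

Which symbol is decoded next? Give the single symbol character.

Answer: e

Derivation:
Interval width = high − low = 1/1 − 0/1 = 1/1
Scaled code = (code − low) / width = (3/16 − 0/1) / 1/1 = 3/16
  e: [0/1, 3/8) ← scaled code falls here ✓
  f: [3/8, 3/4) 
  d: [3/4, 1/1) 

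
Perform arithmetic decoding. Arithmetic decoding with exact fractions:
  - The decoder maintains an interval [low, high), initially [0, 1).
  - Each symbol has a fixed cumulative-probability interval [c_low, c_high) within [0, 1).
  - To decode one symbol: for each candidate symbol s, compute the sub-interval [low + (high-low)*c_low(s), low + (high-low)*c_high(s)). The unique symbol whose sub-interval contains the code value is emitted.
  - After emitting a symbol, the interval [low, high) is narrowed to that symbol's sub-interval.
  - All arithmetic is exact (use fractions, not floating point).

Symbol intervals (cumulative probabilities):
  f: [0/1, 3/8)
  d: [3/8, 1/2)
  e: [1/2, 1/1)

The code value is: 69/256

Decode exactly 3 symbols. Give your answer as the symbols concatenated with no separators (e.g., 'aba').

Step 1: interval [0/1, 1/1), width = 1/1 - 0/1 = 1/1
  'f': [0/1 + 1/1*0/1, 0/1 + 1/1*3/8) = [0/1, 3/8) <- contains code 69/256
  'd': [0/1 + 1/1*3/8, 0/1 + 1/1*1/2) = [3/8, 1/2)
  'e': [0/1 + 1/1*1/2, 0/1 + 1/1*1/1) = [1/2, 1/1)
  emit 'f', narrow to [0/1, 3/8)
Step 2: interval [0/1, 3/8), width = 3/8 - 0/1 = 3/8
  'f': [0/1 + 3/8*0/1, 0/1 + 3/8*3/8) = [0/1, 9/64)
  'd': [0/1 + 3/8*3/8, 0/1 + 3/8*1/2) = [9/64, 3/16)
  'e': [0/1 + 3/8*1/2, 0/1 + 3/8*1/1) = [3/16, 3/8) <- contains code 69/256
  emit 'e', narrow to [3/16, 3/8)
Step 3: interval [3/16, 3/8), width = 3/8 - 3/16 = 3/16
  'f': [3/16 + 3/16*0/1, 3/16 + 3/16*3/8) = [3/16, 33/128)
  'd': [3/16 + 3/16*3/8, 3/16 + 3/16*1/2) = [33/128, 9/32) <- contains code 69/256
  'e': [3/16 + 3/16*1/2, 3/16 + 3/16*1/1) = [9/32, 3/8)
  emit 'd', narrow to [33/128, 9/32)

Answer: fed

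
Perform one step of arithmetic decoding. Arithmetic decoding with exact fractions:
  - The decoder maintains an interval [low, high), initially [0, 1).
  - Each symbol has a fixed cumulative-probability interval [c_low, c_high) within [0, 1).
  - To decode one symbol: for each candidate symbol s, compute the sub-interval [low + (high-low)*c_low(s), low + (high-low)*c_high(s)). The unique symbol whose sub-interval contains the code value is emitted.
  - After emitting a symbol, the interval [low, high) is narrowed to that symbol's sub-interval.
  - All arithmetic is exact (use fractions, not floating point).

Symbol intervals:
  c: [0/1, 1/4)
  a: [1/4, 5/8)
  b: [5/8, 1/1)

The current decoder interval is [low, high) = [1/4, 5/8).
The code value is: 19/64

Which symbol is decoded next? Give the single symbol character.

Interval width = high − low = 5/8 − 1/4 = 3/8
Scaled code = (code − low) / width = (19/64 − 1/4) / 3/8 = 1/8
  c: [0/1, 1/4) ← scaled code falls here ✓
  a: [1/4, 5/8) 
  b: [5/8, 1/1) 

Answer: c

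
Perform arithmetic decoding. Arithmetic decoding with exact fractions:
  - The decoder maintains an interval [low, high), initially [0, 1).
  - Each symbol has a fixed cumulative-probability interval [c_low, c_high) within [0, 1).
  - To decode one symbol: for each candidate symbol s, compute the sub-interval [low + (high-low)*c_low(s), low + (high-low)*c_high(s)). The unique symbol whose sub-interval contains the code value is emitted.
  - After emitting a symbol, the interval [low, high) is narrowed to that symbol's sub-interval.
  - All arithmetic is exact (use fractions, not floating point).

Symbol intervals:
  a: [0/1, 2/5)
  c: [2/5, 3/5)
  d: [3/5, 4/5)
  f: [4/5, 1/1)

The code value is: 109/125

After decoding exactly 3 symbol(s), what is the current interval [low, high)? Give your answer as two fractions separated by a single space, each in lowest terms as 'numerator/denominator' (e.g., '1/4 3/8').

Answer: 108/125 22/25

Derivation:
Step 1: interval [0/1, 1/1), width = 1/1 - 0/1 = 1/1
  'a': [0/1 + 1/1*0/1, 0/1 + 1/1*2/5) = [0/1, 2/5)
  'c': [0/1 + 1/1*2/5, 0/1 + 1/1*3/5) = [2/5, 3/5)
  'd': [0/1 + 1/1*3/5, 0/1 + 1/1*4/5) = [3/5, 4/5)
  'f': [0/1 + 1/1*4/5, 0/1 + 1/1*1/1) = [4/5, 1/1) <- contains code 109/125
  emit 'f', narrow to [4/5, 1/1)
Step 2: interval [4/5, 1/1), width = 1/1 - 4/5 = 1/5
  'a': [4/5 + 1/5*0/1, 4/5 + 1/5*2/5) = [4/5, 22/25) <- contains code 109/125
  'c': [4/5 + 1/5*2/5, 4/5 + 1/5*3/5) = [22/25, 23/25)
  'd': [4/5 + 1/5*3/5, 4/5 + 1/5*4/5) = [23/25, 24/25)
  'f': [4/5 + 1/5*4/5, 4/5 + 1/5*1/1) = [24/25, 1/1)
  emit 'a', narrow to [4/5, 22/25)
Step 3: interval [4/5, 22/25), width = 22/25 - 4/5 = 2/25
  'a': [4/5 + 2/25*0/1, 4/5 + 2/25*2/5) = [4/5, 104/125)
  'c': [4/5 + 2/25*2/5, 4/5 + 2/25*3/5) = [104/125, 106/125)
  'd': [4/5 + 2/25*3/5, 4/5 + 2/25*4/5) = [106/125, 108/125)
  'f': [4/5 + 2/25*4/5, 4/5 + 2/25*1/1) = [108/125, 22/25) <- contains code 109/125
  emit 'f', narrow to [108/125, 22/25)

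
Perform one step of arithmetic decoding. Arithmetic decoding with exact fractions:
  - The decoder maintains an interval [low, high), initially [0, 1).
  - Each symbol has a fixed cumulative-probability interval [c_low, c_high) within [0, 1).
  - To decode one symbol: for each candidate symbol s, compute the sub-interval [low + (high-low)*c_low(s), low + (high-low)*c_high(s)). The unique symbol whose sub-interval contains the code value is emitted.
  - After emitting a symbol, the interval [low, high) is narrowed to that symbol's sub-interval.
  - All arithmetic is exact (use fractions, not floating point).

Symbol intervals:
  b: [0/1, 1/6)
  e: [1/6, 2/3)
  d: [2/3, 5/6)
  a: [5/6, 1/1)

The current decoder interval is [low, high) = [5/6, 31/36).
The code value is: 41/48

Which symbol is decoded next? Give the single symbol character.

Answer: d

Derivation:
Interval width = high − low = 31/36 − 5/6 = 1/36
Scaled code = (code − low) / width = (41/48 − 5/6) / 1/36 = 3/4
  b: [0/1, 1/6) 
  e: [1/6, 2/3) 
  d: [2/3, 5/6) ← scaled code falls here ✓
  a: [5/6, 1/1) 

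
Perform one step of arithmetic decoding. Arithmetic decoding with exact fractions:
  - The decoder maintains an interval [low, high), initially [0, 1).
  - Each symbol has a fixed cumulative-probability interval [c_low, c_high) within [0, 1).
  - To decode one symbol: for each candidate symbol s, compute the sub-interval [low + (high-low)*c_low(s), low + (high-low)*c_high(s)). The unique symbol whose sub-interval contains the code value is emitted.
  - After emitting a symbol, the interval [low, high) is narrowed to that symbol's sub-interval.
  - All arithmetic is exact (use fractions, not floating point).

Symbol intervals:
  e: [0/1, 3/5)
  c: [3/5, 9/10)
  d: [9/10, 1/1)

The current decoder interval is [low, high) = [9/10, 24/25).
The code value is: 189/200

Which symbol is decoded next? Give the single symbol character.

Answer: c

Derivation:
Interval width = high − low = 24/25 − 9/10 = 3/50
Scaled code = (code − low) / width = (189/200 − 9/10) / 3/50 = 3/4
  e: [0/1, 3/5) 
  c: [3/5, 9/10) ← scaled code falls here ✓
  d: [9/10, 1/1) 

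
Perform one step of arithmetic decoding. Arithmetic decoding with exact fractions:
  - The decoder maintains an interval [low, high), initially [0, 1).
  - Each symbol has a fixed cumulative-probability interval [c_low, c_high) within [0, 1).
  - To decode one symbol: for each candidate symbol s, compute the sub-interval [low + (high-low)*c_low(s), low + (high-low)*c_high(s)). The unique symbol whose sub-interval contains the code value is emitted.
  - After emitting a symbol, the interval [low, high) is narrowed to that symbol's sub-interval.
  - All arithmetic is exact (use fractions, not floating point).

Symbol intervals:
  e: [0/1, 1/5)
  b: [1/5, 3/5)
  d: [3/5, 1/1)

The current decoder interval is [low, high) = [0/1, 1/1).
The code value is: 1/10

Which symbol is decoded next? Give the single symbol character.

Interval width = high − low = 1/1 − 0/1 = 1/1
Scaled code = (code − low) / width = (1/10 − 0/1) / 1/1 = 1/10
  e: [0/1, 1/5) ← scaled code falls here ✓
  b: [1/5, 3/5) 
  d: [3/5, 1/1) 

Answer: e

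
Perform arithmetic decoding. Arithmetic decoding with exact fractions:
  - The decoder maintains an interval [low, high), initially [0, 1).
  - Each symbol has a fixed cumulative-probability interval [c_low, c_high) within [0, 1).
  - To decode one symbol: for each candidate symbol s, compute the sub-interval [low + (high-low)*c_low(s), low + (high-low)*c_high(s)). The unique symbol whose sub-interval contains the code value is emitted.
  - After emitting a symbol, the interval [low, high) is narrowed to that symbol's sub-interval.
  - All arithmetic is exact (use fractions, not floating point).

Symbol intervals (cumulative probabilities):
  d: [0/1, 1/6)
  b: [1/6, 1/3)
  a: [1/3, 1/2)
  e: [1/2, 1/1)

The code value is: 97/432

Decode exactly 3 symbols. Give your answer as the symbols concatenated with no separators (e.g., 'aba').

Step 1: interval [0/1, 1/1), width = 1/1 - 0/1 = 1/1
  'd': [0/1 + 1/1*0/1, 0/1 + 1/1*1/6) = [0/1, 1/6)
  'b': [0/1 + 1/1*1/6, 0/1 + 1/1*1/3) = [1/6, 1/3) <- contains code 97/432
  'a': [0/1 + 1/1*1/3, 0/1 + 1/1*1/2) = [1/3, 1/2)
  'e': [0/1 + 1/1*1/2, 0/1 + 1/1*1/1) = [1/2, 1/1)
  emit 'b', narrow to [1/6, 1/3)
Step 2: interval [1/6, 1/3), width = 1/3 - 1/6 = 1/6
  'd': [1/6 + 1/6*0/1, 1/6 + 1/6*1/6) = [1/6, 7/36)
  'b': [1/6 + 1/6*1/6, 1/6 + 1/6*1/3) = [7/36, 2/9)
  'a': [1/6 + 1/6*1/3, 1/6 + 1/6*1/2) = [2/9, 1/4) <- contains code 97/432
  'e': [1/6 + 1/6*1/2, 1/6 + 1/6*1/1) = [1/4, 1/3)
  emit 'a', narrow to [2/9, 1/4)
Step 3: interval [2/9, 1/4), width = 1/4 - 2/9 = 1/36
  'd': [2/9 + 1/36*0/1, 2/9 + 1/36*1/6) = [2/9, 49/216) <- contains code 97/432
  'b': [2/9 + 1/36*1/6, 2/9 + 1/36*1/3) = [49/216, 25/108)
  'a': [2/9 + 1/36*1/3, 2/9 + 1/36*1/2) = [25/108, 17/72)
  'e': [2/9 + 1/36*1/2, 2/9 + 1/36*1/1) = [17/72, 1/4)
  emit 'd', narrow to [2/9, 49/216)

Answer: bad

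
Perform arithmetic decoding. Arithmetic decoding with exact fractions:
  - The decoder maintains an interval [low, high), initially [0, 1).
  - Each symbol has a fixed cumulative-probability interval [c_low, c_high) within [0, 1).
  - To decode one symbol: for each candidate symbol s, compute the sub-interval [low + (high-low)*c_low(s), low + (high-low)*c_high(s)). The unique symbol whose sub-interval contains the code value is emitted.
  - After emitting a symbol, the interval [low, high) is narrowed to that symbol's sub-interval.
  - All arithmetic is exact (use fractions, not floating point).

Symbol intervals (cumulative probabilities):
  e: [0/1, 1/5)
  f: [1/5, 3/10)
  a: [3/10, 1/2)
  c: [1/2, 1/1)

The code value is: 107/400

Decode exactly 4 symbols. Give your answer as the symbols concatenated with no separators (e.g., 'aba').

Step 1: interval [0/1, 1/1), width = 1/1 - 0/1 = 1/1
  'e': [0/1 + 1/1*0/1, 0/1 + 1/1*1/5) = [0/1, 1/5)
  'f': [0/1 + 1/1*1/5, 0/1 + 1/1*3/10) = [1/5, 3/10) <- contains code 107/400
  'a': [0/1 + 1/1*3/10, 0/1 + 1/1*1/2) = [3/10, 1/2)
  'c': [0/1 + 1/1*1/2, 0/1 + 1/1*1/1) = [1/2, 1/1)
  emit 'f', narrow to [1/5, 3/10)
Step 2: interval [1/5, 3/10), width = 3/10 - 1/5 = 1/10
  'e': [1/5 + 1/10*0/1, 1/5 + 1/10*1/5) = [1/5, 11/50)
  'f': [1/5 + 1/10*1/5, 1/5 + 1/10*3/10) = [11/50, 23/100)
  'a': [1/5 + 1/10*3/10, 1/5 + 1/10*1/2) = [23/100, 1/4)
  'c': [1/5 + 1/10*1/2, 1/5 + 1/10*1/1) = [1/4, 3/10) <- contains code 107/400
  emit 'c', narrow to [1/4, 3/10)
Step 3: interval [1/4, 3/10), width = 3/10 - 1/4 = 1/20
  'e': [1/4 + 1/20*0/1, 1/4 + 1/20*1/5) = [1/4, 13/50)
  'f': [1/4 + 1/20*1/5, 1/4 + 1/20*3/10) = [13/50, 53/200)
  'a': [1/4 + 1/20*3/10, 1/4 + 1/20*1/2) = [53/200, 11/40) <- contains code 107/400
  'c': [1/4 + 1/20*1/2, 1/4 + 1/20*1/1) = [11/40, 3/10)
  emit 'a', narrow to [53/200, 11/40)
Step 4: interval [53/200, 11/40), width = 11/40 - 53/200 = 1/100
  'e': [53/200 + 1/100*0/1, 53/200 + 1/100*1/5) = [53/200, 267/1000)
  'f': [53/200 + 1/100*1/5, 53/200 + 1/100*3/10) = [267/1000, 67/250) <- contains code 107/400
  'a': [53/200 + 1/100*3/10, 53/200 + 1/100*1/2) = [67/250, 27/100)
  'c': [53/200 + 1/100*1/2, 53/200 + 1/100*1/1) = [27/100, 11/40)
  emit 'f', narrow to [267/1000, 67/250)

Answer: fcaf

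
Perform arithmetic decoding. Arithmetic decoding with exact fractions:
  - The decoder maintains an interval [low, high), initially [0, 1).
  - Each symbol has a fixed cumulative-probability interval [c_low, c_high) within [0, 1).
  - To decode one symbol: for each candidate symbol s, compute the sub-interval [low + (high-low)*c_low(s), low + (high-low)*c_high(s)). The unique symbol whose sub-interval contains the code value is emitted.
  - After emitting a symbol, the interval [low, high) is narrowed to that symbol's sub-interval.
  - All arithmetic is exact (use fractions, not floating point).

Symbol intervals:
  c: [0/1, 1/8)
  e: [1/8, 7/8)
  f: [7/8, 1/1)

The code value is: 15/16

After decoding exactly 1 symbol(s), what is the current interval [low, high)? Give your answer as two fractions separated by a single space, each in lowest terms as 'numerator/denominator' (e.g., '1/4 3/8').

Step 1: interval [0/1, 1/1), width = 1/1 - 0/1 = 1/1
  'c': [0/1 + 1/1*0/1, 0/1 + 1/1*1/8) = [0/1, 1/8)
  'e': [0/1 + 1/1*1/8, 0/1 + 1/1*7/8) = [1/8, 7/8)
  'f': [0/1 + 1/1*7/8, 0/1 + 1/1*1/1) = [7/8, 1/1) <- contains code 15/16
  emit 'f', narrow to [7/8, 1/1)

Answer: 7/8 1/1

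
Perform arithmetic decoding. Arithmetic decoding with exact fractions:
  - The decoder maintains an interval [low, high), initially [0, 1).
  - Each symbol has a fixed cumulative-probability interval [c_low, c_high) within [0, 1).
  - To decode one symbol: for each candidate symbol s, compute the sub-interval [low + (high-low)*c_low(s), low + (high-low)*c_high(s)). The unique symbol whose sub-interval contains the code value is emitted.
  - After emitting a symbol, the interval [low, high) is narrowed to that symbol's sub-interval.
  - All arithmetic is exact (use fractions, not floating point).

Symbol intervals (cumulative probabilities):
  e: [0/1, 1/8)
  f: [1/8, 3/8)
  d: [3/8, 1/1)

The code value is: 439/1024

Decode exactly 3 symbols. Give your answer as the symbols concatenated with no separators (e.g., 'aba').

Step 1: interval [0/1, 1/1), width = 1/1 - 0/1 = 1/1
  'e': [0/1 + 1/1*0/1, 0/1 + 1/1*1/8) = [0/1, 1/8)
  'f': [0/1 + 1/1*1/8, 0/1 + 1/1*3/8) = [1/8, 3/8)
  'd': [0/1 + 1/1*3/8, 0/1 + 1/1*1/1) = [3/8, 1/1) <- contains code 439/1024
  emit 'd', narrow to [3/8, 1/1)
Step 2: interval [3/8, 1/1), width = 1/1 - 3/8 = 5/8
  'e': [3/8 + 5/8*0/1, 3/8 + 5/8*1/8) = [3/8, 29/64) <- contains code 439/1024
  'f': [3/8 + 5/8*1/8, 3/8 + 5/8*3/8) = [29/64, 39/64)
  'd': [3/8 + 5/8*3/8, 3/8 + 5/8*1/1) = [39/64, 1/1)
  emit 'e', narrow to [3/8, 29/64)
Step 3: interval [3/8, 29/64), width = 29/64 - 3/8 = 5/64
  'e': [3/8 + 5/64*0/1, 3/8 + 5/64*1/8) = [3/8, 197/512)
  'f': [3/8 + 5/64*1/8, 3/8 + 5/64*3/8) = [197/512, 207/512)
  'd': [3/8 + 5/64*3/8, 3/8 + 5/64*1/1) = [207/512, 29/64) <- contains code 439/1024
  emit 'd', narrow to [207/512, 29/64)

Answer: ded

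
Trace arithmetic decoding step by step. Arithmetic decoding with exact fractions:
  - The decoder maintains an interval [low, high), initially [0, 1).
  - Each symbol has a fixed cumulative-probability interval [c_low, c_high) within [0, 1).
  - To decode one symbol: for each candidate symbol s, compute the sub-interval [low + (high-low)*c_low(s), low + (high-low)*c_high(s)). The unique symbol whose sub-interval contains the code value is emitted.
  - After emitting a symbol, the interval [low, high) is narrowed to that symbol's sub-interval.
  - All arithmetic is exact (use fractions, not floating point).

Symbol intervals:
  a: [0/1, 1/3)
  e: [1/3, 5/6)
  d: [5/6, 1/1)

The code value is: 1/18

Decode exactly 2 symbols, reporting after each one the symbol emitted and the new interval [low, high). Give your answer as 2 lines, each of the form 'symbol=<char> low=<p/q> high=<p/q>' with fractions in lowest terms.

Answer: symbol=a low=0/1 high=1/3
symbol=a low=0/1 high=1/9

Derivation:
Step 1: interval [0/1, 1/1), width = 1/1 - 0/1 = 1/1
  'a': [0/1 + 1/1*0/1, 0/1 + 1/1*1/3) = [0/1, 1/3) <- contains code 1/18
  'e': [0/1 + 1/1*1/3, 0/1 + 1/1*5/6) = [1/3, 5/6)
  'd': [0/1 + 1/1*5/6, 0/1 + 1/1*1/1) = [5/6, 1/1)
  emit 'a', narrow to [0/1, 1/3)
Step 2: interval [0/1, 1/3), width = 1/3 - 0/1 = 1/3
  'a': [0/1 + 1/3*0/1, 0/1 + 1/3*1/3) = [0/1, 1/9) <- contains code 1/18
  'e': [0/1 + 1/3*1/3, 0/1 + 1/3*5/6) = [1/9, 5/18)
  'd': [0/1 + 1/3*5/6, 0/1 + 1/3*1/1) = [5/18, 1/3)
  emit 'a', narrow to [0/1, 1/9)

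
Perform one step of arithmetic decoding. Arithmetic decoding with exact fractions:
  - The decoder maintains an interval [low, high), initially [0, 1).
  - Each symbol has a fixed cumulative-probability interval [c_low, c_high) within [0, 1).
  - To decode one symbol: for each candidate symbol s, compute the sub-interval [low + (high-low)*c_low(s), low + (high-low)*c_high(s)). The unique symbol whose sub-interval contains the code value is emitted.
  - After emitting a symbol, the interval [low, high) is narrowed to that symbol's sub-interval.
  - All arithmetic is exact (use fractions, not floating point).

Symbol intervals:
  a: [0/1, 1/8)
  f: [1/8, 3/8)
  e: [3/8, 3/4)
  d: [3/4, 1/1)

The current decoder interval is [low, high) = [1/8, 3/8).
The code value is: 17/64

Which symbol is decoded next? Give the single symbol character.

Answer: e

Derivation:
Interval width = high − low = 3/8 − 1/8 = 1/4
Scaled code = (code − low) / width = (17/64 − 1/8) / 1/4 = 9/16
  a: [0/1, 1/8) 
  f: [1/8, 3/8) 
  e: [3/8, 3/4) ← scaled code falls here ✓
  d: [3/4, 1/1) 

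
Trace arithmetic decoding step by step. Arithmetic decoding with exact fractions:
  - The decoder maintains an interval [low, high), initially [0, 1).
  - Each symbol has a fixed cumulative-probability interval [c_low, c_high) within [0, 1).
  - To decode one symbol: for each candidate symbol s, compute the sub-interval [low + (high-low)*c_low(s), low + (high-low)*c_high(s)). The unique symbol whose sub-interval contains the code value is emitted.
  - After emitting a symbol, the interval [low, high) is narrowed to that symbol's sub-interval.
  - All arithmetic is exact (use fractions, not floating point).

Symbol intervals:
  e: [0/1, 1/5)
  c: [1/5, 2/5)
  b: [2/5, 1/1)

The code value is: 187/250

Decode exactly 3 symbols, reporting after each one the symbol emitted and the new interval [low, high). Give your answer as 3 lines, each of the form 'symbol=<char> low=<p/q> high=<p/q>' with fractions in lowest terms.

Answer: symbol=b low=2/5 high=1/1
symbol=b low=16/25 high=1/1
symbol=c low=89/125 high=98/125

Derivation:
Step 1: interval [0/1, 1/1), width = 1/1 - 0/1 = 1/1
  'e': [0/1 + 1/1*0/1, 0/1 + 1/1*1/5) = [0/1, 1/5)
  'c': [0/1 + 1/1*1/5, 0/1 + 1/1*2/5) = [1/5, 2/5)
  'b': [0/1 + 1/1*2/5, 0/1 + 1/1*1/1) = [2/5, 1/1) <- contains code 187/250
  emit 'b', narrow to [2/5, 1/1)
Step 2: interval [2/5, 1/1), width = 1/1 - 2/5 = 3/5
  'e': [2/5 + 3/5*0/1, 2/5 + 3/5*1/5) = [2/5, 13/25)
  'c': [2/5 + 3/5*1/5, 2/5 + 3/5*2/5) = [13/25, 16/25)
  'b': [2/5 + 3/5*2/5, 2/5 + 3/5*1/1) = [16/25, 1/1) <- contains code 187/250
  emit 'b', narrow to [16/25, 1/1)
Step 3: interval [16/25, 1/1), width = 1/1 - 16/25 = 9/25
  'e': [16/25 + 9/25*0/1, 16/25 + 9/25*1/5) = [16/25, 89/125)
  'c': [16/25 + 9/25*1/5, 16/25 + 9/25*2/5) = [89/125, 98/125) <- contains code 187/250
  'b': [16/25 + 9/25*2/5, 16/25 + 9/25*1/1) = [98/125, 1/1)
  emit 'c', narrow to [89/125, 98/125)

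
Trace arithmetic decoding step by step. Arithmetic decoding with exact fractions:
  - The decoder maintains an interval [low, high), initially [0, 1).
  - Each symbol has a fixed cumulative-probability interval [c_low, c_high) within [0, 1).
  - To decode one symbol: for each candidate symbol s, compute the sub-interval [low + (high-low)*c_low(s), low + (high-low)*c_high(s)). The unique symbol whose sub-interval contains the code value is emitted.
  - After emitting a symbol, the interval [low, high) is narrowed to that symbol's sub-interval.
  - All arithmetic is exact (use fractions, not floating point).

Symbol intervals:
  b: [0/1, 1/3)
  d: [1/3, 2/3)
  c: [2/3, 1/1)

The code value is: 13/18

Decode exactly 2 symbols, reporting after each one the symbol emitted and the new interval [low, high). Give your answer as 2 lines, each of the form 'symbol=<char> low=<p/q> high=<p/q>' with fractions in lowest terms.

Answer: symbol=c low=2/3 high=1/1
symbol=b low=2/3 high=7/9

Derivation:
Step 1: interval [0/1, 1/1), width = 1/1 - 0/1 = 1/1
  'b': [0/1 + 1/1*0/1, 0/1 + 1/1*1/3) = [0/1, 1/3)
  'd': [0/1 + 1/1*1/3, 0/1 + 1/1*2/3) = [1/3, 2/3)
  'c': [0/1 + 1/1*2/3, 0/1 + 1/1*1/1) = [2/3, 1/1) <- contains code 13/18
  emit 'c', narrow to [2/3, 1/1)
Step 2: interval [2/3, 1/1), width = 1/1 - 2/3 = 1/3
  'b': [2/3 + 1/3*0/1, 2/3 + 1/3*1/3) = [2/3, 7/9) <- contains code 13/18
  'd': [2/3 + 1/3*1/3, 2/3 + 1/3*2/3) = [7/9, 8/9)
  'c': [2/3 + 1/3*2/3, 2/3 + 1/3*1/1) = [8/9, 1/1)
  emit 'b', narrow to [2/3, 7/9)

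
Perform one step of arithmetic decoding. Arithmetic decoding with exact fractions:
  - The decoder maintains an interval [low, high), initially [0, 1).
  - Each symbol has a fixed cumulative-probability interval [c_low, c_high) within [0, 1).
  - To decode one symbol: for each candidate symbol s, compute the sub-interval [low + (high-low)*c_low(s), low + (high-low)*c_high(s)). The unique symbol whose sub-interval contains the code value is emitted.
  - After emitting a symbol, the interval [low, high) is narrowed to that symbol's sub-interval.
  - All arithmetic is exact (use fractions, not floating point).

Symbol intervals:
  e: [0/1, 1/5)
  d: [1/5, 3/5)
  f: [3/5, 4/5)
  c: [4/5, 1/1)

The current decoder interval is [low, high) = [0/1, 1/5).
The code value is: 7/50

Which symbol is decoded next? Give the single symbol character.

Answer: f

Derivation:
Interval width = high − low = 1/5 − 0/1 = 1/5
Scaled code = (code − low) / width = (7/50 − 0/1) / 1/5 = 7/10
  e: [0/1, 1/5) 
  d: [1/5, 3/5) 
  f: [3/5, 4/5) ← scaled code falls here ✓
  c: [4/5, 1/1) 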